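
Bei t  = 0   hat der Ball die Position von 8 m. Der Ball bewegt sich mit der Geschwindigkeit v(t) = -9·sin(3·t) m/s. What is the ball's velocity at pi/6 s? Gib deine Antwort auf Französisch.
Nous avons la vitesse v(t) = -9·sin(3·t). En substituant t = pi/6: v(pi/6) = -9.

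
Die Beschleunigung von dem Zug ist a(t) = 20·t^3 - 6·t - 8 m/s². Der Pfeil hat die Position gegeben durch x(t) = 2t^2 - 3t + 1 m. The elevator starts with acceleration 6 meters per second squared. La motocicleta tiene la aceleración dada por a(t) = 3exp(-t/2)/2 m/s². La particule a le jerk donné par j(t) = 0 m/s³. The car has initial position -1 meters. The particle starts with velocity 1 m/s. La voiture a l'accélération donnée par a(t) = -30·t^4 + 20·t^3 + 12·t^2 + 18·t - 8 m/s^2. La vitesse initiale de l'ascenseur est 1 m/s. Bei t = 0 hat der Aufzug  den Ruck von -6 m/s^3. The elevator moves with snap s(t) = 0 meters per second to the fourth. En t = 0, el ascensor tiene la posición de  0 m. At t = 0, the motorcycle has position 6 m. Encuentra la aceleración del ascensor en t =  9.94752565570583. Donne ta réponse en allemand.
Um dies zu lösen, müssen wir 2 Integrale unserer Gleichung für den Snap s(t) = 0 finden. Mit ∫s(t)dt und Anwendung von j(0) = -6, finden wir j(t) = -6. Mit ∫j(t)dt und Anwendung von a(0) = 6, finden wir a(t) = 6 - 6·t. Mit a(t) = 6 - 6·t und Einsetzen von t = 9.94752565570583, finden wir a = -53.6851539342350.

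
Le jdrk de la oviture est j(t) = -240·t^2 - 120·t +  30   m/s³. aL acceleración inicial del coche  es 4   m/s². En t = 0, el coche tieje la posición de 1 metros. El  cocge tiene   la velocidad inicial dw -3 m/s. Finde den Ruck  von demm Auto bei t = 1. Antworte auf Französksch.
De l'équation du jerk j(t) = -240·t^2 - 120·t + 30, nous substituons t = 1 pour obtenir j = -330.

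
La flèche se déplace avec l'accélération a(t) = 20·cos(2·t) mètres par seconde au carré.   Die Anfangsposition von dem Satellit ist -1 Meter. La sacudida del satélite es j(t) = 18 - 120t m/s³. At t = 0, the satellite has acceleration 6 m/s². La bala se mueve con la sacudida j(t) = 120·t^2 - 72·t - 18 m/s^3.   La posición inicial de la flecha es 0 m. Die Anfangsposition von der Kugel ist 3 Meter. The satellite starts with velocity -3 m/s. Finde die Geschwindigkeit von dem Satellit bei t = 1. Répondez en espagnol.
Para resolver esto, necesitamos tomar 2 integrales de nuestra ecuación de la sacudida j(t) = 18 - 120·t. Tomando ∫j(t)dt y aplicando a(0) = 6, encontramos a(t) = -60·t^2 + 18·t + 6. Tomando ∫a(t)dt y aplicando v(0) = -3, encontramos v(t) = -20·t^3 + 9·t^2 + 6·t - 3. Usando v(t) = -20·t^3 + 9·t^2 + 6·t - 3 y sustituyendo t = 1, encontramos v = -8.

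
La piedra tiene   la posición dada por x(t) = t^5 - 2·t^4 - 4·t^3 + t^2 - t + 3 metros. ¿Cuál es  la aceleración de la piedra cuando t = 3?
Debemos derivar nuestra ecuación de la posición x(t) = t^5 - 2·t^4 - 4·t^3 + t^2 - t + 3 2 veces. Derivando la posición, obtenemos la velocidad: v(t) = 5·t^4 - 8·t^3 - 12·t^2 + 2·t - 1. La derivada de la velocidad da la aceleración: a(t) = 20·t^3 - 24·t^2 - 24·t + 2. Usando a(t) = 20·t^3 - 24·t^2 - 24·t + 2 y sustituyendo t = 3, encontramos a = 254.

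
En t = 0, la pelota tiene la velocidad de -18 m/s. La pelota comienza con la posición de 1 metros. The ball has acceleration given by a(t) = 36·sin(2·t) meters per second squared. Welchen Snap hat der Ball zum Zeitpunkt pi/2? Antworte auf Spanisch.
Debemos derivar nuestra ecuación de la aceleración a(t) = 36·sin(2·t) 2 veces. La derivada de la aceleración da la sacudida: j(t) = 72·cos(2·t). La derivada de la sacudida da el snap: s(t) = -144·sin(2·t). Usando s(t) = -144·sin(2·t) y sustituyendo t = pi/2, encontramos s = 0.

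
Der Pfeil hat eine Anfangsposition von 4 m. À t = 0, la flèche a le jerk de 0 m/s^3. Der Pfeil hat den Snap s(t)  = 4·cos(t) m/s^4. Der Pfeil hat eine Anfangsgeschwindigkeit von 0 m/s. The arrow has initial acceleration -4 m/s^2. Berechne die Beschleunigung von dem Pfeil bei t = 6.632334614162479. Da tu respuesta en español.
Partiendo del snap s(t) = 4·cos(t), tomamos 2 antiderivadas. Tomando ∫s(t)dt y aplicando j(0) = 0, encontramos j(t) = 4·sin(t). Integrando la sacudida y usando la condición inicial a(0) = -4, obtenemos a(t) = -4·cos(t). De la ecuación de la aceleración a(t) = -4·cos(t), sustituimos t = 6.632334614162479 para obtener a = -3.75865629472252.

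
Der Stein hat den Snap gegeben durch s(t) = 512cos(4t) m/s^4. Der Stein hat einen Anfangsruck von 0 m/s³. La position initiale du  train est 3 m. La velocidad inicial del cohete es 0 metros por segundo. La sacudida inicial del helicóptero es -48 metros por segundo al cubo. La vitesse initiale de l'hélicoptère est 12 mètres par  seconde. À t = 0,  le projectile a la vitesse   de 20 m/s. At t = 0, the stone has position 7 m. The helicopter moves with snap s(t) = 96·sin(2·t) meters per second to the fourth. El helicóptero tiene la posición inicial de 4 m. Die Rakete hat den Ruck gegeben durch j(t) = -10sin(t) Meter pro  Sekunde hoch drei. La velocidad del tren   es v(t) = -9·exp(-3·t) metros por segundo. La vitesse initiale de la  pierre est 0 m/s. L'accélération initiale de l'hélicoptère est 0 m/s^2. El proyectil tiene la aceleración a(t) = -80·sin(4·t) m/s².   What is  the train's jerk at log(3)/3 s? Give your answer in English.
To solve this, we need to take 2 derivatives of our velocity equation v(t) = -9·exp(-3·t). Taking d/dt of v(t), we find a(t) = 27·exp(-3·t). Taking d/dt of a(t), we find j(t) = -81·exp(-3·t). We have jerk j(t) = -81·exp(-3·t). Substituting t = log(3)/3: j(log(3)/3) = -27.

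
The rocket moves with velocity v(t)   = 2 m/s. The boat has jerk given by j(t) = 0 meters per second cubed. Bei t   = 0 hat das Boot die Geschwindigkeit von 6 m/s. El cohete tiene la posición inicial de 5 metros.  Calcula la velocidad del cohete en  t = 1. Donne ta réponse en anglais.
From the given velocity equation v(t) = 2, we substitute t = 1 to get v = 2.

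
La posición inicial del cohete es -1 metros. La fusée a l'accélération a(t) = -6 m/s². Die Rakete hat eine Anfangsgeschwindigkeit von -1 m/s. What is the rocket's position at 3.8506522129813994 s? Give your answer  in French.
Nous devons trouver la primitive de notre équation de l'accélération a(t) = -6 2 fois. La primitive de l'accélération est la vitesse. En utilisant v(0) = -1, nous obtenons v(t) = -6·t - 1. En intégrant la vitesse et en utilisant la condition initiale x(0) = -1, nous obtenons x(t) = -3·t^2 - t - 1. Nous avons la position x(t) = -3·t^2 - t - 1. En substituant t = 3.8506522129813994: x(3.8506522129813994) = -49.3332196089970.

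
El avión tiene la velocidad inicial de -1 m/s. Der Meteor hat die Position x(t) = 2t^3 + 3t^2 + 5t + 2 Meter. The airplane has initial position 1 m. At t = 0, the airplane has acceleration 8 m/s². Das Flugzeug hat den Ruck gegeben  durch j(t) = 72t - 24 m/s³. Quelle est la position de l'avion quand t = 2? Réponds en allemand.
Um dies zu lösen, müssen wir 3 Integrale unserer Gleichung für den Ruck j(t) = 72·t - 24 finden. Durch Integration von dem Ruck und Verwendung der Anfangsbedingung a(0) = 8, erhalten wir a(t) = 36·t^2 - 24·t + 8. Durch Integration von der Beschleunigung und Verwendung der Anfangsbedingung v(0) = -1, erhalten wir v(t) = 12·t^3 - 12·t^2 + 8·t - 1. Das Integral von der Geschwindigkeit ist die Position. Mit x(0) = 1 erhalten wir x(t) = 3·t^4 - 4·t^3 + 4·t^2 - t + 1. Wir haben die Position x(t) = 3·t^4 - 4·t^3 + 4·t^2 - t + 1. Durch Einsetzen von t = 2: x(2) = 31.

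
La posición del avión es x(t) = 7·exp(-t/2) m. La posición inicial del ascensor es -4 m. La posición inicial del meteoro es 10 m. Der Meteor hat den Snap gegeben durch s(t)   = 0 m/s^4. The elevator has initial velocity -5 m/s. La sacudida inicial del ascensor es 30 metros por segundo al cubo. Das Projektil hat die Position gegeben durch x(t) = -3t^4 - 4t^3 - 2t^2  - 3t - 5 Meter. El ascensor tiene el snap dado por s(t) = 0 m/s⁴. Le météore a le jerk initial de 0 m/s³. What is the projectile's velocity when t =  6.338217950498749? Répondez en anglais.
We must differentiate our position equation x(t) = -3·t^4 - 4·t^3 - 2·t^2 - 3·t - 5 1 time. Taking d/dt of x(t), we find v(t) = -12·t^3 - 12·t^2 - 4·t - 3. We have velocity v(t) = -12·t^3 - 12·t^2 - 4·t - 3. Substituting t = 6.338217950498749: v(6.338217950498749) = -3565.93222625067.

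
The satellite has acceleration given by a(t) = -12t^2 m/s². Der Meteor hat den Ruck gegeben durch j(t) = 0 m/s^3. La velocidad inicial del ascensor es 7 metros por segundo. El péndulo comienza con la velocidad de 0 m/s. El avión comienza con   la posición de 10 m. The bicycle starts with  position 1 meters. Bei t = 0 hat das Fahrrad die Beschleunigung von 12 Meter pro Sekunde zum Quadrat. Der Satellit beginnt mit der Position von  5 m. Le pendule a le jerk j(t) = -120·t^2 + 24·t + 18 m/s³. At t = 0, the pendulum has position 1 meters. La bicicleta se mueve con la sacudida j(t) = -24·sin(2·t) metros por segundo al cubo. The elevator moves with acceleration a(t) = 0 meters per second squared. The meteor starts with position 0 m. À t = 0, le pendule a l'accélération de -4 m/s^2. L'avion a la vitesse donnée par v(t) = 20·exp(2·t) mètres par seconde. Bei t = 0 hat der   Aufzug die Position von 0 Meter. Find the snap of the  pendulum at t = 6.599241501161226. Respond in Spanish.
Para resolver esto, necesitamos tomar 1 derivada de nuestra ecuación de la sacudida j(t) = -120·t^2 + 24·t + 18. Derivando la sacudida, obtenemos el snap: s(t) = 24 - 240·t. Tenemos el snap s(t) = 24 - 240·t. Sustituyendo t = 6.599241501161226: s(6.599241501161226) = -1559.81796027869.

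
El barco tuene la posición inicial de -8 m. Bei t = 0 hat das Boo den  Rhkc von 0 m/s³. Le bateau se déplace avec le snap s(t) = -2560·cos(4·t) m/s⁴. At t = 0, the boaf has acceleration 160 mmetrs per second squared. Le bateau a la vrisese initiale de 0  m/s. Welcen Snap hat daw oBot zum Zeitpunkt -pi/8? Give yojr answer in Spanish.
Tenemos el snap s(t) = -2560·cos(4·t). Sustituyendo t = -pi/8: s(-pi/8) = 0.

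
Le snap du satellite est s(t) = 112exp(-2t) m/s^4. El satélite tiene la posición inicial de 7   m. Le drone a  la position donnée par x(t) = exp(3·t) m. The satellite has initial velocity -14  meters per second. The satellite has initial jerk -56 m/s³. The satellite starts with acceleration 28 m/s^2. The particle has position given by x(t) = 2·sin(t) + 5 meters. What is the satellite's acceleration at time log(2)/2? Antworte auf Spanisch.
Debemos encontrar la integral de nuestra ecuación del snap s(t) = 112·exp(-2·t) 2 veces. La antiderivada del snap, con j(0) = -56, da la sacudida: j(t) = -56·exp(-2·t). Tomando ∫j(t)dt y aplicando a(0) = 28, encontramos a(t) = 28·exp(-2·t). Tenemos la aceleración a(t) = 28·exp(-2·t). Sustituyendo t = log(2)/2: a(log(2)/2) = 14.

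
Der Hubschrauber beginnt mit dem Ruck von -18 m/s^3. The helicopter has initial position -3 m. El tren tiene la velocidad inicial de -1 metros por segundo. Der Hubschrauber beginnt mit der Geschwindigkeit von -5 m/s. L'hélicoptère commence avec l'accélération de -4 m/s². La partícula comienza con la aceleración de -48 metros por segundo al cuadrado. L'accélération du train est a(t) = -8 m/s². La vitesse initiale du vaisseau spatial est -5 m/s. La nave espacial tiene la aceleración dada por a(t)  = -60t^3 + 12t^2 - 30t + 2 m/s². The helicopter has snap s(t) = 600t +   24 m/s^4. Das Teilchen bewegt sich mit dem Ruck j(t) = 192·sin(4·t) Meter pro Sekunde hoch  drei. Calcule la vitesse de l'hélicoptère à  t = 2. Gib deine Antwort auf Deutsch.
Um dies zu lösen, müssen wir 3 Integrale unserer Gleichung für den Snap s(t) = 600·t + 24 finden. Mit ∫s(t)dt und Anwendung von j(0) = -18, finden wir j(t) = 300·t^2 + 24·t - 18. Mit ∫j(t)dt und Anwendung von a(0) = -4, finden wir a(t) = 100·t^3 + 12·t^2 - 18·t - 4. Das Integral von der Beschleunigung, mit v(0) = -5, ergibt die Geschwindigkeit: v(t) = 25·t^4 + 4·t^3 - 9·t^2 - 4·t - 5. Aus der Gleichung für die Geschwindigkeit v(t) = 25·t^4 + 4·t^3 - 9·t^2 - 4·t - 5, setzen wir t = 2 ein und erhalten v = 383.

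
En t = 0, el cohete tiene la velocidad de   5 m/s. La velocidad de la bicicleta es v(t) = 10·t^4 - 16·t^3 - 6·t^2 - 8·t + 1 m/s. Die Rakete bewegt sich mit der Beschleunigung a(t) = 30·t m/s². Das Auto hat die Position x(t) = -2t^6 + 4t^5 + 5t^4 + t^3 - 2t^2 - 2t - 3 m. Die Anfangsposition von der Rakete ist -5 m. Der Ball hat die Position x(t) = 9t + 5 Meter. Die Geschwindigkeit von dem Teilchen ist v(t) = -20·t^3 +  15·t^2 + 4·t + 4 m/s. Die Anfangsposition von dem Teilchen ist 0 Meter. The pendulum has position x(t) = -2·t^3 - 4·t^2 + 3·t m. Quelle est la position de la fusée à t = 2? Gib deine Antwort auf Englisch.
To find the answer, we compute 2 antiderivatives of a(t) = 30·t. The integral of acceleration is velocity. Using v(0) = 5, we get v(t) = 15·t^2 + 5. Finding the integral of v(t) and using x(0) = -5: x(t) = 5·t^3 + 5·t - 5. Using x(t) = 5·t^3 + 5·t - 5 and substituting t = 2, we find x = 45.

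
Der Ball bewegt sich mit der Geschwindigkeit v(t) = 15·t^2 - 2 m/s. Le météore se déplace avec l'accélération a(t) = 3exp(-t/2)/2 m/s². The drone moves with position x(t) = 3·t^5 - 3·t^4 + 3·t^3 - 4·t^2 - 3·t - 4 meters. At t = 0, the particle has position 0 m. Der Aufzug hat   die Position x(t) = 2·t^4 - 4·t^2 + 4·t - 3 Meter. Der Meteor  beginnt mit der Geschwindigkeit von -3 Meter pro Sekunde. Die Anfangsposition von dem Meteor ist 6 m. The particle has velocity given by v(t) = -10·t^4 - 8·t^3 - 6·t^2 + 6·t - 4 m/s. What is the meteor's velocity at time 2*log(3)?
Starting from acceleration a(t) = 3·exp(-t/2)/2, we take 1 integral. The antiderivative of acceleration is velocity. Using v(0) = -3, we get v(t) = -3·exp(-t/2). From the given velocity equation v(t) = -3·exp(-t/2), we substitute t = 2*log(3) to get v = -1.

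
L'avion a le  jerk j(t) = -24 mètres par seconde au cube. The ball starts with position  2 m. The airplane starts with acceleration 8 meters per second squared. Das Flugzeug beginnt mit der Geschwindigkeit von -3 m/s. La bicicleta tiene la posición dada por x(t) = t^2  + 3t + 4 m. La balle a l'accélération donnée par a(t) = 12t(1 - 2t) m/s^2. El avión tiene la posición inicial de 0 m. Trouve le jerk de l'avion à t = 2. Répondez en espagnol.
Tenemos la sacudida j(t) = -24. Sustituyendo t = 2: j(2) = -24.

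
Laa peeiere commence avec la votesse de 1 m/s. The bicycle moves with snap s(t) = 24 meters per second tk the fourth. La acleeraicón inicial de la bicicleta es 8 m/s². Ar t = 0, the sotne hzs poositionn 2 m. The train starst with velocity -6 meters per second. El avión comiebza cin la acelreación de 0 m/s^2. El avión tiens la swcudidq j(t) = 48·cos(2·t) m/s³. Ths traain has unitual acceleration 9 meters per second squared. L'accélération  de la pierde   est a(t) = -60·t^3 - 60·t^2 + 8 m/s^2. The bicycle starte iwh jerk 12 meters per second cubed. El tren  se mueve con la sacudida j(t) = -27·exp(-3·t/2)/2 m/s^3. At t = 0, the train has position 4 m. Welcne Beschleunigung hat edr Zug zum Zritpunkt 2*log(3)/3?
Um dies zu lösen, müssen wir 1 Stammfunktion unserer Gleichung für den Ruck j(t) = -27·exp(-3·t/2)/2 finden. Durch Integration von dem Ruck und Verwendung der Anfangsbedingung a(0) = 9, erhalten wir a(t) = 9·exp(-3·t/2). Mit a(t) = 9·exp(-3·t/2) und Einsetzen von t = 2*log(3)/3, finden wir a = 3.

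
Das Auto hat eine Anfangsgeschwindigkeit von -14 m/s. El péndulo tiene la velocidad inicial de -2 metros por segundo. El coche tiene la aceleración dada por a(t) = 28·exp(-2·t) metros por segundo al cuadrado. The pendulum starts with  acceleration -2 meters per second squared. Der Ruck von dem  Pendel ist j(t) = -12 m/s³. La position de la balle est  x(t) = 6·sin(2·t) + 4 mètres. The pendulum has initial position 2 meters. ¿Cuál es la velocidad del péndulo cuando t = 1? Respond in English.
We need to integrate our jerk equation j(t) = -12 2 times. Integrating jerk and using the initial condition a(0) = -2, we get a(t) = -12·t - 2. The integral of acceleration, with v(0) = -2, gives velocity: v(t) = -6·t^2 - 2·t - 2. Using v(t) = -6·t^2 - 2·t - 2 and substituting t = 1, we find v = -10.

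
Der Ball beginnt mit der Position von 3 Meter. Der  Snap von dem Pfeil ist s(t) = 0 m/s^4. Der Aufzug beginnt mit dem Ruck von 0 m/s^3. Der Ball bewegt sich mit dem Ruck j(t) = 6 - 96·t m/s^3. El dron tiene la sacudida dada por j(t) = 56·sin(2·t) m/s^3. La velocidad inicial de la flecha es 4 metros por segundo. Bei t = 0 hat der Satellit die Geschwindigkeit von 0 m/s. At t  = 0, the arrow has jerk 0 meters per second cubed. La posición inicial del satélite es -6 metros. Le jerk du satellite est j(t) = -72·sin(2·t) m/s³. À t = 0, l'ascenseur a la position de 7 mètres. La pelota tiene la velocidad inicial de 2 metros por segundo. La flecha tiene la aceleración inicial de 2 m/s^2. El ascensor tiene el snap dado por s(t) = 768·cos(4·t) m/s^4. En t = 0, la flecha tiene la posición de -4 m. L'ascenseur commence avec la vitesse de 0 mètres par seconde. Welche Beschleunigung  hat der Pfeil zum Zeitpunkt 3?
Um dies zu lösen, müssen wir 2 Integrale unserer Gleichung für den Snap s(t) = 0 finden. Das Integral von dem Snap, mit j(0) = 0, ergibt den Ruck: j(t) = 0. Die Stammfunktion von dem Ruck, mit a(0) = 2, ergibt die Beschleunigung: a(t) = 2. Aus der Gleichung für die Beschleunigung a(t) = 2, setzen wir t = 3 ein und erhalten a = 2.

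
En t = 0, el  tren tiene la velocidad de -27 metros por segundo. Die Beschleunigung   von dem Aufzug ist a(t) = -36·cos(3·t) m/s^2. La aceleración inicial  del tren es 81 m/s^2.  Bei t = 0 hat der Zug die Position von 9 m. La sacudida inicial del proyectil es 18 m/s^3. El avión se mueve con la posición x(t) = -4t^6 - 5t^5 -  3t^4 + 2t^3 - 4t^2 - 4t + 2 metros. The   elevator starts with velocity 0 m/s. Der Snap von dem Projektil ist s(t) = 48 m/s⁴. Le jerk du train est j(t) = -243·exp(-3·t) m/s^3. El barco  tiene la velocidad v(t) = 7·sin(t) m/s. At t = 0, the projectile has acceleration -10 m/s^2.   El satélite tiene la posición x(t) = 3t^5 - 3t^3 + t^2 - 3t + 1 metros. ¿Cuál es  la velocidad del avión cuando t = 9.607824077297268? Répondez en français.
Nous devons dériver notre équation de la position x(t) = -4·t^6 - 5·t^5 - 3·t^4 + 2·t^3 - 4·t^2 - 4·t + 2 1 fois. En dérivant la position, nous obtenons la vitesse: v(t) = -24·t^5 - 25·t^4 - 12·t^3 + 6·t^2 - 8·t - 4. Nous avons la vitesse v(t) = -24·t^5 - 25·t^4 - 12·t^3 + 6·t^2 - 8·t - 4. En substituant t = 9.607824077297268: v(9.607824077297268) = -2188081.43050442.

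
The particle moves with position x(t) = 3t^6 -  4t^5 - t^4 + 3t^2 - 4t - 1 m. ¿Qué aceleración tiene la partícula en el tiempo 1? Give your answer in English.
Starting from position x(t) = 3·t^6 - 4·t^5 - t^4 + 3·t^2 - 4·t - 1, we take 2 derivatives. Taking d/dt of x(t), we find v(t) = 18·t^5 - 20·t^4 - 4·t^3 + 6·t - 4. The derivative of velocity gives acceleration: a(t) = 90·t^4 - 80·t^3 - 12·t^2 + 6. From the given acceleration equation a(t) = 90·t^4 - 80·t^3 - 12·t^2 + 6, we substitute t = 1 to get a = 4.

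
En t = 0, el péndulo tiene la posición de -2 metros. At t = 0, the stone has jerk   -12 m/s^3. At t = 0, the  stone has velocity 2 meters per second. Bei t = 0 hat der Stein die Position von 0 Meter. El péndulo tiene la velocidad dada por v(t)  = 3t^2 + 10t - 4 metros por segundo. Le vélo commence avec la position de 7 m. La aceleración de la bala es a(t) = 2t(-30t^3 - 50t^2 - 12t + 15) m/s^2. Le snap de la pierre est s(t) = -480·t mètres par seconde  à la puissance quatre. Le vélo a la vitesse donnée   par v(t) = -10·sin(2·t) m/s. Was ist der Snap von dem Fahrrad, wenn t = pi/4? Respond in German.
Wir müssen unsere Gleichung für die Geschwindigkeit v(t) = -10·sin(2·t) 3-mal ableiten. Die Ableitung von der Geschwindigkeit ergibt die Beschleunigung: a(t) = -20·cos(2·t). Durch Ableiten von der Beschleunigung erhalten wir den Ruck: j(t) = 40·sin(2·t). Die Ableitung von dem Ruck ergibt den Snap: s(t) = 80·cos(2·t). Mit s(t) = 80·cos(2·t) und Einsetzen von t = pi/4, finden wir s = 0.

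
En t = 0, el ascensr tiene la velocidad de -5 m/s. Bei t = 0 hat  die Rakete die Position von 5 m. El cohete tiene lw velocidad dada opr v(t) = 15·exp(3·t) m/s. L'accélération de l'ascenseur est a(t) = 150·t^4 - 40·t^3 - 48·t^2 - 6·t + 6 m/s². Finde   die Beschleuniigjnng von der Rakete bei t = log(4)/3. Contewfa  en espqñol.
Para resolver esto, necesitamos tomar 1 derivada de nuestra ecuación de la velocidad v(t) = 15·exp(3·t). Derivando la velocidad, obtenemos la aceleración: a(t) = 45·exp(3·t). De la ecuación de la aceleración a(t) = 45·exp(3·t), sustituimos t = log(4)/3 para obtener a = 180.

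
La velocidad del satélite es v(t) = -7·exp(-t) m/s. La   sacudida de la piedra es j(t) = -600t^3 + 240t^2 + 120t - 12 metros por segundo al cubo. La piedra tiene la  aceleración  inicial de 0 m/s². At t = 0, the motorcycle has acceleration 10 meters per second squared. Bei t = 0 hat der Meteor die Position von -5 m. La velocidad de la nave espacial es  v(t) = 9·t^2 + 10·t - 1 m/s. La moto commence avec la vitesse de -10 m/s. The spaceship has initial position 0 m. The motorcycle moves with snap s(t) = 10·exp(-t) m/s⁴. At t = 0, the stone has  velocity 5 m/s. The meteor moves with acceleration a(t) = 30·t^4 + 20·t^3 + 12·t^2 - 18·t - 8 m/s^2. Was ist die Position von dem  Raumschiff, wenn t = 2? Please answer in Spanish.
Necesitamos integrar nuestra ecuación de la velocidad v(t) = 9·t^2 + 10·t - 1 1 vez. Integrando la velocidad y usando la condición inicial x(0) = 0, obtenemos x(t) = 3·t^3 + 5·t^2 - t. De la ecuación de la posición x(t) = 3·t^3 + 5·t^2 - t, sustituimos t = 2 para obtener x = 42.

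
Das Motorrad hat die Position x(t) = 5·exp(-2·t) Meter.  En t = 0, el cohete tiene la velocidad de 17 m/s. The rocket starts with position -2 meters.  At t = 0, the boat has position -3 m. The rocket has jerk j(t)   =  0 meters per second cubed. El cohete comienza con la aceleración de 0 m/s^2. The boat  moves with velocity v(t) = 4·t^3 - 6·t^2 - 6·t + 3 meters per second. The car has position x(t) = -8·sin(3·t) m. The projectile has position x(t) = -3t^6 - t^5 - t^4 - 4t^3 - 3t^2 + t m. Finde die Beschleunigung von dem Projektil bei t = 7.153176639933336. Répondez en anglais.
To solve this, we need to take 2 derivatives of our position equation x(t) = -3·t^6 - t^5 - t^4 - 4·t^3 - 3·t^2 + t. Taking d/dt of x(t), we find v(t) = -18·t^5 - 5·t^4 - 4·t^3 - 12·t^2 - 6·t + 1. Taking d/dt of v(t), we find a(t) = -90·t^4 - 20·t^3 - 12·t^2 - 24·t - 6. From the given acceleration equation a(t) = -90·t^4 - 20·t^3 - 12·t^2 - 24·t - 6, we substitute t = 7.153176639933336 to get a = -243746.148260709.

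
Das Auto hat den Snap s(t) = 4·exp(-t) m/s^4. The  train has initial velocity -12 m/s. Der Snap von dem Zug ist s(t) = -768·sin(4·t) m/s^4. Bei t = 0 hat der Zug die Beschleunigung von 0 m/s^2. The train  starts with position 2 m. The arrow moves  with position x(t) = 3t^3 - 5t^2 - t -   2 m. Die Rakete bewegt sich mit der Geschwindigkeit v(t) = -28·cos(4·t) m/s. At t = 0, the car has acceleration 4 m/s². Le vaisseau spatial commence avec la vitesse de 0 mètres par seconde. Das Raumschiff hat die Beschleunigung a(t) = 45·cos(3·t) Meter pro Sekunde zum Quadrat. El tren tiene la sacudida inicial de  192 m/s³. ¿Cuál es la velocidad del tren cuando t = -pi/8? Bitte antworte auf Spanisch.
Para resolver esto, necesitamos tomar 3 antiderivadas de nuestra ecuación del snap s(t) = -768·sin(4·t). Tomando ∫s(t)dt y aplicando j(0) = 192, encontramos j(t) = 192·cos(4·t). Tomando ∫j(t)dt y aplicando a(0) = 0, encontramos a(t) = 48·sin(4·t). Tomando ∫a(t)dt y aplicando v(0) = -12, encontramos v(t) = -12·cos(4·t). Usando v(t) = -12·cos(4·t) y sustituyendo t = -pi/8, encontramos v = 0.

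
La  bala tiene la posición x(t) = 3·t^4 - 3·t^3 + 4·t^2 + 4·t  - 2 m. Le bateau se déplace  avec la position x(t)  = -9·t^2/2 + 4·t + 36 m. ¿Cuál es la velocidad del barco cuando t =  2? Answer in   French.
En partant de la position x(t) = -9·t^2/2 + 4·t + 36, nous prenons 1 dérivée. En prenant d/dt de x(t), nous trouvons v(t) = 4 - 9·t. Nous avons la vitesse v(t) = 4 - 9·t. En substituant t = 2: v(2) = -14.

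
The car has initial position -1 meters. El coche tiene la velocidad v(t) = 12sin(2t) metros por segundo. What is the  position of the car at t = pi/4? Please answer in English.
Starting from velocity v(t) = 12·sin(2·t), we take 1 integral. Taking ∫v(t)dt and applying x(0) = -1, we find x(t) = 5 - 6·cos(2·t). From the given position equation x(t) = 5 - 6·cos(2·t), we substitute t = pi/4 to get x = 5.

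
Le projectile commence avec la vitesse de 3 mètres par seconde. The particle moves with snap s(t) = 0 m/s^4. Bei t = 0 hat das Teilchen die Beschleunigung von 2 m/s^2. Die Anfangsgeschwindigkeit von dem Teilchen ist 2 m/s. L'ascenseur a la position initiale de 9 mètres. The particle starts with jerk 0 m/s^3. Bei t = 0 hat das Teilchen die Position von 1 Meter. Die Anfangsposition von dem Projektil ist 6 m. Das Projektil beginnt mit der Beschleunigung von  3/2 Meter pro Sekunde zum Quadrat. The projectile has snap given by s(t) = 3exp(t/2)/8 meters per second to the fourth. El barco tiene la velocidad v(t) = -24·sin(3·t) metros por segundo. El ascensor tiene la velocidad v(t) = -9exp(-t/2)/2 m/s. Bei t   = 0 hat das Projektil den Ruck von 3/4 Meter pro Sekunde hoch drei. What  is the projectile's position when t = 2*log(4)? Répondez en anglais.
We need to integrate our snap equation s(t) = 3·exp(t/2)/8 4 times. Integrating snap and using the initial condition j(0) = 3/4, we get j(t) = 3·exp(t/2)/4. Taking ∫j(t)dt and applying a(0) = 3/2, we find a(t) = 3·exp(t/2)/2. Integrating acceleration and using the initial condition v(0) = 3, we get v(t) = 3·exp(t/2). Finding the antiderivative of v(t) and using x(0) = 6: x(t) = 6·exp(t/2). Using x(t) = 6·exp(t/2) and substituting t = 2*log(4), we find x = 24.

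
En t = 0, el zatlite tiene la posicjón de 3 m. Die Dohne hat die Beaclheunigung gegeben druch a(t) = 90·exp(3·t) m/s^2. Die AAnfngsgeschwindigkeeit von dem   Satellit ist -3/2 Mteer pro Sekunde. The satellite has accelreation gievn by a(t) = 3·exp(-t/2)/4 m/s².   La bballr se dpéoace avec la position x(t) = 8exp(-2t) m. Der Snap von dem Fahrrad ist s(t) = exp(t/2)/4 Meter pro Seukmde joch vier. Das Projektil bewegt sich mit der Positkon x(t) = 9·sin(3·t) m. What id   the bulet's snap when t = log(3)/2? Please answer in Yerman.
Um dies zu lösen, müssen wir 4 Ableitungen unserer Gleichung für die Position x(t) = 8·exp(-2·t) nehmen. Mit d/dt von x(t) finden wir v(t) = -16·exp(-2·t). Mit d/dt von v(t) finden wir a(t) = 32·exp(-2·t). Durch Ableiten von der Beschleunigung erhalten wir den Ruck: j(t) = -64·exp(-2·t). Durch Ableiten von dem Ruck erhalten wir den Snap: s(t) = 128·exp(-2·t). Aus der Gleichung für den Snap s(t) = 128·exp(-2·t), setzen wir t = log(3)/2 ein und erhalten s = 128/3.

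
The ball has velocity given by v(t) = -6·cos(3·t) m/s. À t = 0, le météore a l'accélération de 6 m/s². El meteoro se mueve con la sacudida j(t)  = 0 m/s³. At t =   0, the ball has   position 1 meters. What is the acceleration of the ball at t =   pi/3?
To solve this, we need to take 1 derivative of our velocity equation v(t) = -6·cos(3·t). Differentiating velocity, we get acceleration: a(t) = 18·sin(3·t). Using a(t) = 18·sin(3·t) and substituting t = pi/3, we find a = 0.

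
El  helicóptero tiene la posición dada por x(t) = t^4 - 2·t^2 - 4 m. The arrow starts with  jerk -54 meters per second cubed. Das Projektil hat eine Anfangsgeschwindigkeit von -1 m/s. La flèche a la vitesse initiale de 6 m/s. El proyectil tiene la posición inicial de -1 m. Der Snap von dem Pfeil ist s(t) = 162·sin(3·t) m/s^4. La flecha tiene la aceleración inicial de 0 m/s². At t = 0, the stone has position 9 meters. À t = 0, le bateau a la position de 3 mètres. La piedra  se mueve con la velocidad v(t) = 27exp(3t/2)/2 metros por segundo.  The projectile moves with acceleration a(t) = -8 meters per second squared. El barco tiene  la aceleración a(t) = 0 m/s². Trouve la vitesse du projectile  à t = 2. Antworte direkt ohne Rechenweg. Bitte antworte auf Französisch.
La réponse est -17.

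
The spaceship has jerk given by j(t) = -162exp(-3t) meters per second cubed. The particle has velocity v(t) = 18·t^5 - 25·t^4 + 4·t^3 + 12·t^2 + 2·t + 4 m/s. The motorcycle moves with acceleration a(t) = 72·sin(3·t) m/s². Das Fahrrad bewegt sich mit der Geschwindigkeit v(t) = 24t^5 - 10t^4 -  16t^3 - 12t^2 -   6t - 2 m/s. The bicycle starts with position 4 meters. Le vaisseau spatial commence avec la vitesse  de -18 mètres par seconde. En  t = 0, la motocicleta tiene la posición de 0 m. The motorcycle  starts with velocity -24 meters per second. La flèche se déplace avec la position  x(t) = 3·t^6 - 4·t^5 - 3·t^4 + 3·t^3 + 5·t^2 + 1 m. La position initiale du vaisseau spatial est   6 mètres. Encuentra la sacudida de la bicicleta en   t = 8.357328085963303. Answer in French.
Nous devons dériver notre équation de la vitesse v(t) = 24·t^5 - 10·t^4 - 16·t^3 - 12·t^2 - 6·t - 2 2 fois. En dérivant la vitesse, nous obtenons l'accélération: a(t) = 120·t^4 - 40·t^3 - 48·t^2 - 24·t - 6. La dérivée de l'accélération donne le jerk: j(t) = 480·t^3 - 120·t^2 - 96·t - 24. Nous avons le jerk j(t) = 480·t^3 - 120·t^2 - 96·t - 24. En substituant t = 8.357328085963303: j(8.357328085963303) = 270976.473225164.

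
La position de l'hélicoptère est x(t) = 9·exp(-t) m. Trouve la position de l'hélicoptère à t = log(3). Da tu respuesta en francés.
Nous avons la position x(t) = 9·exp(-t). En substituant t = log(3): x(log(3)) = 3.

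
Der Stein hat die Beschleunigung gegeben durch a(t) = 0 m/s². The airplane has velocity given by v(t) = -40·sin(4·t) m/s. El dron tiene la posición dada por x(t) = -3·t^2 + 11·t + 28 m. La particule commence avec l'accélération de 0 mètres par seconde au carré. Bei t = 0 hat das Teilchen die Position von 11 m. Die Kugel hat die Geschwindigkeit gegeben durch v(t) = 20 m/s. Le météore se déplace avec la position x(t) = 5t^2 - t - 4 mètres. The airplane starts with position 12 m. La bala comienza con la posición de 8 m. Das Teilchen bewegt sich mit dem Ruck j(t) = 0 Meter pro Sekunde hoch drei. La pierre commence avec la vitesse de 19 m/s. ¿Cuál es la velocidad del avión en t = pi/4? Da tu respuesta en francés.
En utilisant v(t) = -40·sin(4·t) et en substituant t = pi/4, nous trouvons v = 0.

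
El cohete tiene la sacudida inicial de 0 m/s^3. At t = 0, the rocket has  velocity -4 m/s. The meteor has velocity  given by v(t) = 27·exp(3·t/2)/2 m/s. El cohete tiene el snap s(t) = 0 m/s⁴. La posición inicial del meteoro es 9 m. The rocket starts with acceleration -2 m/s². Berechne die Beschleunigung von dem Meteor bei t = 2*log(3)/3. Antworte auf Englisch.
Starting from velocity v(t) = 27·exp(3·t/2)/2, we take 1 derivative. The derivative of velocity gives acceleration: a(t) = 81·exp(3·t/2)/4. We have acceleration a(t) = 81·exp(3·t/2)/4. Substituting t = 2*log(3)/3: a(2*log(3)/3) = 243/4.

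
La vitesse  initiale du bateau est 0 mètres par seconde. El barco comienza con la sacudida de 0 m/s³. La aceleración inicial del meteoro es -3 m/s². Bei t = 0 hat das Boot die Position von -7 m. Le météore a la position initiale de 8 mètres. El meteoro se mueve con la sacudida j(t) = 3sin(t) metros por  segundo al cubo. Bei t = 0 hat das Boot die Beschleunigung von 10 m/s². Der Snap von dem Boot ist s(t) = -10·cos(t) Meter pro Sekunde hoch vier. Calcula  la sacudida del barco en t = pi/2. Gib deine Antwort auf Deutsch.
Ausgehend von dem Snap s(t) = -10·cos(t), nehmen wir 1 Integral. Mit ∫s(t)dt und Anwendung von j(0) = 0, finden wir j(t) = -10·sin(t). Mit j(t) = -10·sin(t) und Einsetzen von t = pi/2, finden wir j = -10.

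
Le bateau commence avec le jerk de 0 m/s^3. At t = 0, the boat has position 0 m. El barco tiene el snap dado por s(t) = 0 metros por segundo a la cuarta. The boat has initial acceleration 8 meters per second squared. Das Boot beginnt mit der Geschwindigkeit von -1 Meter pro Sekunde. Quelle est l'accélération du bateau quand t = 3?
En partant du snap s(t) = 0, nous prenons 2 intégrales. En prenant ∫s(t)dt et en appliquant j(0) = 0, nous trouvons j(t) = 0. La primitive du jerk, avec a(0) = 8, donne l'accélération: a(t) = 8. De l'équation de l'accélération a(t) = 8, nous substituons t = 3 pour obtenir a = 8.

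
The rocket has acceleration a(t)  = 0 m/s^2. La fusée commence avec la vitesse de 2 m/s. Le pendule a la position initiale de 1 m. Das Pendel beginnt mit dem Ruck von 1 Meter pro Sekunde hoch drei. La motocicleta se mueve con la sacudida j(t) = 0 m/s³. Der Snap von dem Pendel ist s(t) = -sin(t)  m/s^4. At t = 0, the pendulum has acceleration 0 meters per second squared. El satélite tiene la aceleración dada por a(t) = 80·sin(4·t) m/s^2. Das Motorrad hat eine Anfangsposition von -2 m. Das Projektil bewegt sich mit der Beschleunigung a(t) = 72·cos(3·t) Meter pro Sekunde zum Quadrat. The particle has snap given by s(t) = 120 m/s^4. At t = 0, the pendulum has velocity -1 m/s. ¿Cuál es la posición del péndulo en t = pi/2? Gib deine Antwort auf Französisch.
Nous devons trouver la primitive de notre équation du snap s(t) = -sin(t) 4 fois. En prenant ∫s(t)dt et en appliquant j(0) = 1, nous trouvons j(t) = cos(t). L'intégrale du jerk, avec a(0) = 0, donne l'accélération: a(t) = sin(t). L'intégrale de l'accélération, avec v(0) = -1, donne la vitesse: v(t) = -cos(t). L'intégrale de la vitesse est la position. En utilisant x(0) = 1, nous obtenons x(t) = 1 - sin(t). En utilisant x(t) = 1 - sin(t) et en substituant t = pi/2, nous trouvons x = 0.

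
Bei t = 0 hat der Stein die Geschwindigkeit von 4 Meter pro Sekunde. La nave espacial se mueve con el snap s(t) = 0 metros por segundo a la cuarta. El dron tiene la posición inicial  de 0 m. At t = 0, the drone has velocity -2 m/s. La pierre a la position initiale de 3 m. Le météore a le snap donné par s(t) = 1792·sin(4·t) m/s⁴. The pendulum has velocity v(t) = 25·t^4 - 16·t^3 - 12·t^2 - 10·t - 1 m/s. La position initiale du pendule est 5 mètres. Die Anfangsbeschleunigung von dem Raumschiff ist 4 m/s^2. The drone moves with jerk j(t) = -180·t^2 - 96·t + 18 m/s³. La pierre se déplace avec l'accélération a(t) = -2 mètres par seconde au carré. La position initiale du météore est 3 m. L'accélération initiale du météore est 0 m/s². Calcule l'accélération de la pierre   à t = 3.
Nous avons l'accélération a(t) = -2. En substituant t = 3: a(3) = -2.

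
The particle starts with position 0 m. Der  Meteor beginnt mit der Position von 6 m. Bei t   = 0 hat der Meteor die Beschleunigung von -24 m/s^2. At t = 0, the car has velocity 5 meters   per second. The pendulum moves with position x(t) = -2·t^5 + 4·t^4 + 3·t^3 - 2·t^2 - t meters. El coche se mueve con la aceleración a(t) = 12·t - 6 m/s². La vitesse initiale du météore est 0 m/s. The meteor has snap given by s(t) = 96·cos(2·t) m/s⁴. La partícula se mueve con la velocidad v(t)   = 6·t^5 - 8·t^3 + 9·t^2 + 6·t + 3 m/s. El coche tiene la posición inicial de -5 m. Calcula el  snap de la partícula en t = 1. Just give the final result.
En t = 1, s = 312.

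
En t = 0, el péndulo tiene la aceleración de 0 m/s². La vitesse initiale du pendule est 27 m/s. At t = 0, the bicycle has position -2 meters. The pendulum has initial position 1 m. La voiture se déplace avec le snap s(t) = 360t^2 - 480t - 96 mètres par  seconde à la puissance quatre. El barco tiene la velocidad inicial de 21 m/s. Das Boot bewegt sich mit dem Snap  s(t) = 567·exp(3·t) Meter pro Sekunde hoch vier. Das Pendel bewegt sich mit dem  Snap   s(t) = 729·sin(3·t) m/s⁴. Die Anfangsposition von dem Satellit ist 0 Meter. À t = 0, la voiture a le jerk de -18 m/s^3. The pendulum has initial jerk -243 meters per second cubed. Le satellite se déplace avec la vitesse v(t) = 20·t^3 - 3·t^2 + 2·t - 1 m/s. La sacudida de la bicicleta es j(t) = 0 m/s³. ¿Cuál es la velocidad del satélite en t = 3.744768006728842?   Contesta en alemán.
Aus der Gleichung für die Geschwindigkeit v(t) = 20·t^3 - 3·t^2 + 2·t - 1, setzen wir t = 3.744768006728842 ein und erhalten v = 1014.69883564843.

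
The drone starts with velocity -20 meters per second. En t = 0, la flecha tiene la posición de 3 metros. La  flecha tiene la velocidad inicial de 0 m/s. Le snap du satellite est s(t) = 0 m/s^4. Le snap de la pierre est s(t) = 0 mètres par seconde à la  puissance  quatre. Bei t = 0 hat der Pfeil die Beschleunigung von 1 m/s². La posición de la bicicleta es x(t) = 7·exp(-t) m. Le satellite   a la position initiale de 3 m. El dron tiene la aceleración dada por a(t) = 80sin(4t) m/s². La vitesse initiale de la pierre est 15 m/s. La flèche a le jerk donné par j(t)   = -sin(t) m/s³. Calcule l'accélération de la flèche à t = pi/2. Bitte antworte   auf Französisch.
Nous devons intégrer notre équation du jerk j(t) = -sin(t) 1 fois. L'intégrale du jerk, avec a(0) = 1, donne l'accélération: a(t) = cos(t). Nous avons l'accélération a(t) = cos(t). En substituant t = pi/2: a(pi/2) = 0.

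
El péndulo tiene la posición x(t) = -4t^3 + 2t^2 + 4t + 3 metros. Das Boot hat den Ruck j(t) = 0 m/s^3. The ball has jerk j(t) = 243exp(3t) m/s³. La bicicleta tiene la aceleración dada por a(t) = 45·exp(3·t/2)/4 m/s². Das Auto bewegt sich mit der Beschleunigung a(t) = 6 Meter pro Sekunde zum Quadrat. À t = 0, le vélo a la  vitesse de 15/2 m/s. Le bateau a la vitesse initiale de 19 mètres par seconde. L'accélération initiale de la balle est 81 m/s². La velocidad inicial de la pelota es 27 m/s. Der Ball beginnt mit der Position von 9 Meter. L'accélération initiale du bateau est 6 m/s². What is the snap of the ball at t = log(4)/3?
Starting from jerk j(t) = 243·exp(3·t), we take 1 derivative. Taking d/dt of j(t), we find s(t) = 729·exp(3·t). From the given snap equation s(t) = 729·exp(3·t), we substitute t = log(4)/3 to get s = 2916.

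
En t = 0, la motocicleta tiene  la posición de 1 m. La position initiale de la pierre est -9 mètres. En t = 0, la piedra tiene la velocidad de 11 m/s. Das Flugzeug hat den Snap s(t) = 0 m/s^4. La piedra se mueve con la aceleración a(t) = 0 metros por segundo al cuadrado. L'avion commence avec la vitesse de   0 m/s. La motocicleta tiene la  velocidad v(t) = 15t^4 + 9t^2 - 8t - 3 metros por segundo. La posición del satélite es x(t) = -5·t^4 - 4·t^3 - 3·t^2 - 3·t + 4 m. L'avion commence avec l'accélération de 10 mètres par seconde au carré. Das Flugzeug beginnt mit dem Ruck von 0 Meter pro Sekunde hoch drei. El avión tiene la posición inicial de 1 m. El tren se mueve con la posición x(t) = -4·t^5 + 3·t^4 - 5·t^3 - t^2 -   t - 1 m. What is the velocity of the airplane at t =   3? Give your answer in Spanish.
Necesitamos integrar nuestra ecuación del snap s(t) = 0 3 veces. La antiderivada del snap, con j(0) = 0, da la sacudida: j(t) = 0. La integral de la sacudida, con a(0) = 10, da la aceleración: a(t) = 10. Tomando ∫a(t)dt y aplicando v(0) = 0, encontramos v(t) = 10·t. De la ecuación de la velocidad v(t) = 10·t, sustituimos t = 3 para obtener v = 30.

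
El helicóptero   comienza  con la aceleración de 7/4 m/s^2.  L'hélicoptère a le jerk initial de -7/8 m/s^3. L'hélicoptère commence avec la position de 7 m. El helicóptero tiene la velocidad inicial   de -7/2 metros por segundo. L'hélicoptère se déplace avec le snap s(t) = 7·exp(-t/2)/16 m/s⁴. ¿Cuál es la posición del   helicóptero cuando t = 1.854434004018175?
Debemos encontrar la integral de nuestra ecuación del snap s(t) = 7·exp(-t/2)/16 4 veces. Integrando el snap y usando la condición inicial j(0) = -7/8, obtenemos j(t) = -7·exp(-t/2)/8. La integral de la sacudida es la aceleración. Usando a(0) = 7/4, obtenemos a(t) = 7·exp(-t/2)/4. La integral de la aceleración, con v(0) = -7/2, da la velocidad: v(t) = -7·exp(-t/2)/2. La integral de la velocidad, con x(0) = 7, da la posición: x(t) = 7·exp(-t/2). De la ecuación de la posición x(t) = 7·exp(-t/2), sustituimos t = 1.854434004018175 para obtener x = 2.76957297328500.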